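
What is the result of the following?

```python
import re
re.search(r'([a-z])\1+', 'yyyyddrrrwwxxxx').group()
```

'yyyy'

A backreference is literal: `\1` must see the identical characters the first group matched.
The match spans [0:4] → 'yyyy'.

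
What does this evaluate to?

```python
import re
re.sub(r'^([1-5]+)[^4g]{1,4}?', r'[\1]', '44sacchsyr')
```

'[44]acchsyr'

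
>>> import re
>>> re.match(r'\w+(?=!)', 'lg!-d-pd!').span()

`re.match` won't scan ahead — the pattern has to work from the very first character.
The match spans [0:2] → 'lg'.

(0, 2)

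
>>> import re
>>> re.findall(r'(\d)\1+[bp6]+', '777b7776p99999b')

['7', '7', '9']

The backreference `\1` re-matches whatever the first group consumed, character for character.
One capturing group, so `findall` returns just the captured substring from each match — 3 in all.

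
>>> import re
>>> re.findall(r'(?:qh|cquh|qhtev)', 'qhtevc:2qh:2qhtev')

Branches in `(...|...)` are attempted left-to-right; the first branch that allows the whole pattern to succeed is taken.
No capturing groups, so `findall` returns the 3 full match strings.

['qh', 'qh', 'qh']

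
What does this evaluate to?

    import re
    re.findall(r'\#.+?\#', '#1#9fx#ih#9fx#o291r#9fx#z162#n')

['#1#', '#ih#', '#o291r#', '#z162#']

Lazy quantifiers expand one character at a time until the remainder of the pattern can match.
Walking the string: at [0:3] → '#1#'; at [6:10] → '#ih#'; at [13:20] → '#o291r#'; at [23:29] → '#z162#'.
No capturing groups, so `findall` returns the 4 full match strings.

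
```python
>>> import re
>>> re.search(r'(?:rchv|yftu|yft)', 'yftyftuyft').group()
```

`re.search` scans for the first position where the pattern succeeds.
The match spans [0:3] → 'yft'.

'yft'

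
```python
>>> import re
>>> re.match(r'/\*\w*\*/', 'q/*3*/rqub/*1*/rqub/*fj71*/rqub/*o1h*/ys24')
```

`match` is anchored at position 0; if the pattern doesn't fit there, it returns None.
Here the string doesn't start with a match, so the call returns None.

None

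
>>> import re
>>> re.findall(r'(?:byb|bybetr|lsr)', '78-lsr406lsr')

['lsr', 'lsr']

Walking the string: at [3:6] → 'lsr'; at [9:12] → 'lsr'.
With no groups in the pattern, `findall` gives back each whole match — 2 here.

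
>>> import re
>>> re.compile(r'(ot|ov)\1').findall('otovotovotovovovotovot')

['ov']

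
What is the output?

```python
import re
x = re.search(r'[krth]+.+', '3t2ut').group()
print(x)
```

t2ut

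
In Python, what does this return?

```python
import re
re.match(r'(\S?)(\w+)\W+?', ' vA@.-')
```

`re.match` won't scan ahead — the pattern has to work from the very first character.
Here the pattern fails at index 0, so the call returns None.

None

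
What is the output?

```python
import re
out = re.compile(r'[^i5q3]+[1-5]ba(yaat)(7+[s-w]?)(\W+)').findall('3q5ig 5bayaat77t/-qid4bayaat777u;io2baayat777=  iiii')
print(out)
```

The pattern matches one or more of any character except [i5q3], then a character in [1-5], then the literal 'ba'; then the literal 'ya', then the literal 'at' (captured); then one or more of the literal '7', then optionally a character in [s-w] (captured); then one or more of a non-word character (captured).
Walking the string: at [4:18] match 'g 5bayaat77t/-', groups = ('yaat', '77t', '/-'); at [20:33] match 'd4bayaat777u;', groups = ('yaat', '777u', ';').
Multiple groups make `findall` return tuples — one 3-tuple for each match.

[('yaat', '77t', '/-'), ('yaat', '777u', ';')]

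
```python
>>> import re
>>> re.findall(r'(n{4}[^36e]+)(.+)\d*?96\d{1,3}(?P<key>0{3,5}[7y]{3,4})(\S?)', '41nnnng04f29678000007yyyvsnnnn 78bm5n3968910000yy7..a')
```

[('nnnng04f29', '678000007yyyvsnnnn 78bm5n3', '0000yy7', '.')]

Pattern: exactly 4 of a literal 'n', then one or more of any character except [36e] (captured); then one or more of any character (captured); then zero or more of a digit (lazy), then the literal '96', then 1 to 3 of a digit; then 3 to 5 of the literal '0', then 3 to 4 of one of [7y] (captured as 'key'); then optionally a non-whitespace character (captured).
Scanning left to right: at [2:51] match 'nnnng04f29678000007yyyvsnnnn 78bm5n3968910000yy7.', groups = ('nnnng04f29', '678000007yyyvsnnnn 78bm5n3', '0000yy7', '.').
Multiple groups make `findall` return tuples — one 4-tuple for the one match.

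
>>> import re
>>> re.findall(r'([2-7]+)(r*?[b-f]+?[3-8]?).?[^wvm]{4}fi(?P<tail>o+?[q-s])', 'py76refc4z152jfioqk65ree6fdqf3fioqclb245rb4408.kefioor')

[('76', 'refc4', 'oq'), ('65', 'ree6', 'oq')]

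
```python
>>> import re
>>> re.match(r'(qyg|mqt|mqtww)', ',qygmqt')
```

None

With `match`, the pattern is implicitly anchored at the beginning.
Here the string doesn't start with a match, so the call returns None.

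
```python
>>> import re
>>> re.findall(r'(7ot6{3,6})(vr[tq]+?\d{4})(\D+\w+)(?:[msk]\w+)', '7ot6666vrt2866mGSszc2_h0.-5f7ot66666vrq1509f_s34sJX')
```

[('7ot6666', 'vrt2866', 'mGS'), ('7ot66666', 'vrq1509', 'f_s34')]

This matches the literal '7ot', then 3 to 6 of the literal '6' (captured); then the literal 'vr', then one or more of one of [tq] (lazy), then exactly 4 of a digit (captured); then one or more of a non-digit, then one or more of a word character (captured); then one of [msk], then one or more of a word character (non-capturing group).
Matches: at [0:24] match '7ot6666vrt2866mGSszc2_h0', groups = ('7ot6666', 'vrt2866', 'mGS'); at [28:51] match '7ot66666vrq1509f_s34sJX', groups = ('7ot66666', 'vrq1509', 'f_s34').
3 groups means each result is a tuple of 3 captured strings — 2 here.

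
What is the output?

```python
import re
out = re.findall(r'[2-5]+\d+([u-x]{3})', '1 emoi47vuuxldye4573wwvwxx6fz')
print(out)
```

['vuu', 'wwv']

The pattern matches one or more of a character in [2-5], then one or more of a digit; then exactly 3 of a character in [u-x] (captured).
Scanning left to right: at [6:11] match '47vuu', group 1 = 'vuu'; at [16:23] match '4573wwv', group 1 = 'wwv'.
Because there's exactly one group, `findall` drops the full match and keeps group 1 from each hit.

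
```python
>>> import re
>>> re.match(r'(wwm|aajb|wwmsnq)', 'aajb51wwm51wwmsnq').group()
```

'aajb'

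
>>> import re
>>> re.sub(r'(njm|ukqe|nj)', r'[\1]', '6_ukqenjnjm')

'6_[ukqe][nj][njm]'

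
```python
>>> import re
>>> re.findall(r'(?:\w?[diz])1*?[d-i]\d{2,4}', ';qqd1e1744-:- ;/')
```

Pattern: optionally a word character, then one of [diz] (non-capturing group); then zero or more of a literal '1' (lazy), then a character in [d-i], then 2 to 4 of a digit.
Matches: at [2:10] → 'qd1e1744'.
`findall` yields the raw match text (1 of them) because the pattern has no groups.

['qd1e1744']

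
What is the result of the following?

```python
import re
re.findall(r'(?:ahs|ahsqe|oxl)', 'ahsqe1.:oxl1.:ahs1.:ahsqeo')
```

['ahs', 'oxl', 'ahs', 'ahs']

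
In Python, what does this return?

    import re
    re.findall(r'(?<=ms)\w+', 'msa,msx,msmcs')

['a', 'x', 'mcs']

The lookaround is zero-width — it requires the adjacent text to match without consuming it, so the asserted text isn't part of the match.
Scanning left to right: at [2:3] → 'a'; at [6:7] → 'x'; at [10:13] → 'mcs'.
With no groups in the pattern, `findall` gives back each whole match — 3 here.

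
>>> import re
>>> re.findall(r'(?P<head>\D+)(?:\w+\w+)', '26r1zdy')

Pattern: one or more of a non-digit (captured as 'head'); then one or more of a word character, then one or more of a word character (non-capturing group).
Matches: at [2:7] match 'r1zdy', group 1 = 'r'.
With a single group, `findall` returns only what that group captured — 1 item.

['r']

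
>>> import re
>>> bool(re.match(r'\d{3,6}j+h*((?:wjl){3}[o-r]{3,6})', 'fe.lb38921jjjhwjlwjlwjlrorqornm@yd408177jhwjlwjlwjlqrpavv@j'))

The pattern matches 3 to 6 of a digit, then one or more of a literal 'j', then zero or more of a literal 'h'; then the literal 'wjl' repeated 3 times, then 3 to 6 of a character in [o-r] (captured).
With `match`, the pattern is implicitly anchored at the beginning.
Here position 0 doesn't satisfy it, so the call returns None, and `bool(None)` is False.

False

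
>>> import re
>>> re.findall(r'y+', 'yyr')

With no groups in the pattern, `findall` gives back each whole match — 1 here.

['yy']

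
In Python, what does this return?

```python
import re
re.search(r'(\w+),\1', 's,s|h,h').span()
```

(0, 3)

`\1` has to match the exact text group 1 already captured.
Unlike `match`, `search` isn't anchored — it looks for the pattern anywhere in the string.
The match spans [0:3] → 's,s'.
Captured: group 1 = 's'.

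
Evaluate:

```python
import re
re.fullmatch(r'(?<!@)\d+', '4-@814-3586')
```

None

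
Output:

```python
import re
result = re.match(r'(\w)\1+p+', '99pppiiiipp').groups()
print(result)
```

('9',)

After group 1 captures some text, `\1` only succeeds where that same text appears again.
`re.match` only tries the pattern at the start of the string.
The match spans [0:5] → '99ppp'.
Captured: group 1 = '9'.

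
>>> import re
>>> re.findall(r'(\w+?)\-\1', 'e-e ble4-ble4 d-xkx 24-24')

['e', 'ble4', '24']

`\1` is not a pattern — it's the concrete string captured by group 1, re-applied verbatim.
Because there's exactly one group, `findall` drops the full match and keeps group 1 from each hit.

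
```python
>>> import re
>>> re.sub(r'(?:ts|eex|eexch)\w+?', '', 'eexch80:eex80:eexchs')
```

'h80:0:hs'

Alternation isn't longest-match — the leftmost alternative that fits at this position is chosen.
Matches: at [0:4] → 'eexc'; at [8:12] → 'eex8'; at [14:18] → 'eexc'.
Each match is replaced by ''.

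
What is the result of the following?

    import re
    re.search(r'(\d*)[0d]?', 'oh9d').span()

(0, 0)

The match spans [0:0] → ''.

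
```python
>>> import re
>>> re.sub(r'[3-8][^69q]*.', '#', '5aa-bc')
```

The pattern matches a character in [3-8]; then zero or more of any character except [69q], then any character.
Matches: at [0:6] → '5aa-bc'.
Each match is replaced by '#'.

'#'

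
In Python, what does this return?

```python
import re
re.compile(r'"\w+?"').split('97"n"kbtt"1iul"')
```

['97', 'kbtt', '']

Matches to split on: at [2:5] → '"n"'; at [9:15] → '"1iul"'.
`split` removes every match and returns the 3 fragments in between.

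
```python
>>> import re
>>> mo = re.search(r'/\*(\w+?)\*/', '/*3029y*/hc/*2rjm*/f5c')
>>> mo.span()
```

`re.search` tries every starting position until one works.
The match spans [0:9] → '/*3029y*/'.
Captured: group 1 = '3029y'.

(0, 9)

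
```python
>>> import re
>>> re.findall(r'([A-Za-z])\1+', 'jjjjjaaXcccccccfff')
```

['j', 'a', 'c', 'f']

`\1` is not a pattern — it's the concrete string captured by group 1, re-applied verbatim.
Scanning left to right: at [0:5] match 'jjjjj', group 1 = 'j'; at [5:7] match 'aa', group 1 = 'a'; at [8:15] match 'ccccccc', group 1 = 'c'; at [15:18] match 'fff', group 1 = 'f'.
One capturing group, so `findall` returns just the captured substring from each match — 4 in all.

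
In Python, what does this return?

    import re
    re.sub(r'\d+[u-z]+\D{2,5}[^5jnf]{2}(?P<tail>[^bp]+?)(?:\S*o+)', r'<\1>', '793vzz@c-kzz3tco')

'<t>'

The `?` after the quantifier makes it lazy — it takes as little as possible before letting the rest of the pattern try.
The replacement refers to a captured group, so each match is rewritten using its own captured text.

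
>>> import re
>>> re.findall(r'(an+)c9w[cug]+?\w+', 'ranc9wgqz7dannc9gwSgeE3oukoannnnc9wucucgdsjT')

['an']

This matches the literal 'a', then one or more of a literal 'n' (captured); then the literal 'c9w', then one or more of one of [cug] (lazy), then one or more of a word character.
One capturing group, so `findall` returns just the captured substring from the one match — 1 in all.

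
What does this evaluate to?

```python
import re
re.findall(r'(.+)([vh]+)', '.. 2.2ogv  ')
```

[('.. 2.2og', 'v')]

This matches one or more of any character (captured); then one or more of one of [vh] (captured).
Matches: at [0:9] match '.. 2.2ogv', groups = ('.. 2.2og', 'v').
Multiple groups make `findall` return tuples — one 2-tuple for the one match.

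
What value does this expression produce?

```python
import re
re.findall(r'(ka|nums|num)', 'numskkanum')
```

Alternation isn't longest-match — the leftmost alternative that fits at this position is chosen.
Scanning left to right: at [0:4] match 'nums', group 1 = 'nums'; at [5:7] match 'ka', group 1 = 'ka'; at [7:10] match 'num', group 1 = 'num'.
`findall` collects group 1 from each match (3 total).

['nums', 'ka', 'num']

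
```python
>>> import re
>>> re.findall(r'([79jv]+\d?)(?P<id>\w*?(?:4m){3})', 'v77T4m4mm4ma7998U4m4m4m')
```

[('v77', 'T4m4mm4ma7998U4m4m4m')]

2 groups means the one result is a tuple of 2 captured strings — 1 here.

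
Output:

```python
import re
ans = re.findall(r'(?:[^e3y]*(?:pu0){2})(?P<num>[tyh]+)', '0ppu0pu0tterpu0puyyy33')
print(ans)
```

This matches zero or more of any character except [e3y], then the literal 'pu0' repeated 2 times (non-capturing group); then one or more of one of [tyh] (captured as 'num').
Scanning left to right: at [0:10] match '0ppu0pu0tt', group 1 = 'tt'.
With a single group, `findall` returns only what that group captured — 1 item.

['tt']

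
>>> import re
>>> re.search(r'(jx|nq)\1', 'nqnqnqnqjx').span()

(0, 4)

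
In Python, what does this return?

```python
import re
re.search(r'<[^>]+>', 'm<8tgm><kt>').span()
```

(1, 7)

`re.search` tries every starting position until one works.
The match spans [1:7] → '<8tgm>'.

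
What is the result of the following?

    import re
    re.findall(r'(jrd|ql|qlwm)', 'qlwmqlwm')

`|` is ordered: at each position the engine commits to the first alternative that works.
Because there's exactly one group, `findall` drops the full match and keeps group 1 from each hit.

['ql', 'ql']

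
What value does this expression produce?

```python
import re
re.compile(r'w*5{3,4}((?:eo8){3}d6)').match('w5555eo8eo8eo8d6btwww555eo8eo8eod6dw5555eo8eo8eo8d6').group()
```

'w5555eo8eo8eo8d6'

`match` is anchored at position 0; if the pattern doesn't fit there, it returns None.
The match spans [0:16] → 'w5555eo8eo8eo8d6'.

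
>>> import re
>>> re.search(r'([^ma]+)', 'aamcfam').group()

The pattern matches one or more of any character except [ma] (captured).
`search` walks the string left to right and returns the first match it finds.
The match spans [3:5] → 'cf'.
Captured: group 1 = 'cf'.

'cf'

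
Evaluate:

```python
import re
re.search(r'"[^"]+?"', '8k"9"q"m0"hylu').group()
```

The match spans [2:5] → '"9"'.

'"9"'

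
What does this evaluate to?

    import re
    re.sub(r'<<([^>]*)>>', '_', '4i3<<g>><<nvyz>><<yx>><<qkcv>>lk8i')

'4i3____lk8i'

Every occurrence is swapped for '_'.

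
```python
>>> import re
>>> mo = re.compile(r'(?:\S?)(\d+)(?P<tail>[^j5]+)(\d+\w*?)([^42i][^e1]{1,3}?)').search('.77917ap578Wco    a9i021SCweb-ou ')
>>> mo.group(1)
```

The match spans [0:13] → '.77917ap578Wc'.
Captured: group 1 = '77917', group 2 = 'ap', group 3 = '578', group 4 = 'Wc'.

'77917'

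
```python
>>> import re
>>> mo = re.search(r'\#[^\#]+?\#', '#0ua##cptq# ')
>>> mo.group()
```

`search` walks the string left to right and returns the first match it finds.
The match spans [0:5] → '#0ua#'.

'#0ua#'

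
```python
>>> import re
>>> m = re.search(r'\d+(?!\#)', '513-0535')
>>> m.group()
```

'513'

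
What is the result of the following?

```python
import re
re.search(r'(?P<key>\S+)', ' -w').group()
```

'-w'

This matches one or more of a non-whitespace character (captured as 'key').
`re.search` scans for the first position where the pattern succeeds.
The match spans [1:3] → '-w'.
Captured: group 1 = '-w'.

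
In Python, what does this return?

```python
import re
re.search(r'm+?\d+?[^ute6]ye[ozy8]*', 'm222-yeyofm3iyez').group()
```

Pattern: one or more of a literal 'm' (lazy), then one or more of a digit (lazy), then any character except [ute6]; then the literal 'ye', then zero or more of one of [ozy8].
The match spans [0:9] → 'm222-yeyo'.

'm222-yeyo'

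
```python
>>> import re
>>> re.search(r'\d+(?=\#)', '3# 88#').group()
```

'3'

The positive lookaround only admits positions where the adjacent text matches; those characters stay outside the span.
`re.search` tries every starting position until one works.
The match spans [0:1] → '3'.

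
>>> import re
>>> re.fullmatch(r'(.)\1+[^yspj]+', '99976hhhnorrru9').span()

`re.fullmatch` is like wrapping the pattern in `^…$` (in single-line mode).
The match spans [0:15] → '99976hhhnorrru9'.

(0, 15)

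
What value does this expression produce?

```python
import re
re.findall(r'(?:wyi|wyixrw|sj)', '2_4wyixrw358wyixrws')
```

`|` is ordered: at each position the engine commits to the first alternative that works.
Scanning left to right: at [3:6] → 'wyi'; at [12:15] → 'wyi'.
Since nothing is captured, `findall` lists the 2 matched substrings directly.

['wyi', 'wyi']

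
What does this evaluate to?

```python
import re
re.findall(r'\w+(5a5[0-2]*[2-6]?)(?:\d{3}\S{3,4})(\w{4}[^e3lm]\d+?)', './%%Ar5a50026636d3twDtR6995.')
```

This matches one or more of a word character; then the literal '5a5', then zero or more of a character in [0-2], then optionally a character in [2-6] (captured); then exactly 3 of a digit, then 3 to 4 of a non-whitespace character (non-capturing group); then exactly 4 of a word character, then any character except [e3lm], then one or more of a digit (lazy) (captured).
Walking the string: at [4:26] match 'Ar5a50026636d3twDtR699', groups = ('5a50026', 'DtR699').
`findall` packs the 2 group values into a tuple for every match.

[('5a50026', 'DtR699')]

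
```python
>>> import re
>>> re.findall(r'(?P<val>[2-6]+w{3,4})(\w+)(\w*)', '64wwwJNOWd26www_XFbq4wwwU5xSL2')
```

[('64www', 'JNOWd26www_XFbq4wwwU5xSL2', '')]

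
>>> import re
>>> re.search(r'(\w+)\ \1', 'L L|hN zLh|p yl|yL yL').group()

'L L'

`\1` has to match the exact text group 1 already captured.
`re.search` scans for the first position where the pattern succeeds.
The match spans [0:3] → 'L L'.
Captured: group 1 = 'L'.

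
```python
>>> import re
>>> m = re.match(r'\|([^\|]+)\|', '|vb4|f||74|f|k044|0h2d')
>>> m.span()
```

(0, 5)

With `match`, the pattern is implicitly anchored at the beginning.
The match spans [0:5] → '|vb4|'.
Captured: group 1 = 'vb4'.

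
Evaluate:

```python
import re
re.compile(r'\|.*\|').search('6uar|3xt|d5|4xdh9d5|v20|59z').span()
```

`re.search` tries every starting position until one works.
The match spans [4:24] → '|3xt|d5|4xdh9d5|v20|'.

(4, 24)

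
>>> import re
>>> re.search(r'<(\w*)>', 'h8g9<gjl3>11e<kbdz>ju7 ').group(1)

The match spans [4:10] → '<gjl3>'.
Captured: group 1 = 'gjl3'.

'gjl3'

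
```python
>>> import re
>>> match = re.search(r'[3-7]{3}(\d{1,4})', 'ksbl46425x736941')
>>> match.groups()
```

('25',)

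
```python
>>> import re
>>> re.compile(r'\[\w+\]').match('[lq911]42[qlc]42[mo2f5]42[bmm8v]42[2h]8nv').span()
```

(0, 7)

With `match`, the pattern is implicitly anchored at the beginning.
The match spans [0:7] → '[lq911]'.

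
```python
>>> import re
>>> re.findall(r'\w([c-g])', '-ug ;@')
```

['g']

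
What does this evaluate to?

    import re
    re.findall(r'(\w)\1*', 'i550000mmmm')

After group 1 captures some text, `\1` only succeeds where that same text appears again.
`findall` collects group 1 from each match (4 total).

['i', '5', '0', 'm']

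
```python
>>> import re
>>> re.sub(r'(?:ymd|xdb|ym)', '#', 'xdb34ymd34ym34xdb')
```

'#34#34#34#'

The regex engine tests alternatives in the order written; an earlier branch that matches wins even if a later one would match more.
Each match is replaced by '#'.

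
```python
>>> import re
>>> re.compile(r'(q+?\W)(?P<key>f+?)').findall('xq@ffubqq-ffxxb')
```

This matches one or more of the literal 'q' (lazy), then a non-word character (captured); then one or more of a literal 'f' (lazy) (captured as 'key').
Walking the string: at [1:4] match 'q@f', groups = ('q@', 'f'); at [7:11] match 'qq-f', groups = ('qq-', 'f').
2 groups means each result is a tuple of 2 captured strings — 2 here.

[('q@', 'f'), ('qq-', 'f')]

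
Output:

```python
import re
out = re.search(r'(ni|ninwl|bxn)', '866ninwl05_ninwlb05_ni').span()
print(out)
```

(3, 5)

Alternation tries branches left to right and keeps the first one that lets the overall match succeed at that position.
`re.search` tries every starting position until one works.
The match spans [3:5] → 'ni'.
Captured: group 1 = 'ni'.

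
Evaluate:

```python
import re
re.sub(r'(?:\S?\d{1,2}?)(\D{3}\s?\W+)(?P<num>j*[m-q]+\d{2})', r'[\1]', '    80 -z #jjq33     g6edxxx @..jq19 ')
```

'    [ -z #]     g6edxxx @..jq19 '

`\1` in the replacement pulls in group 1's text for each match.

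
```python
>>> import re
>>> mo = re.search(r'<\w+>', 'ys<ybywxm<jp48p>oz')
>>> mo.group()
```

Unlike `match`, `search` isn't anchored — it looks for the pattern anywhere in the string.
The match spans [9:16] → '<jp48p>'.

'<jp48p>'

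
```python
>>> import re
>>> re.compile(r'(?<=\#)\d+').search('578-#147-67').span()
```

(5, 8)

The lookaround is zero-width — it requires the adjacent text to match without consuming it, so the asserted text isn't part of the match.
The match spans [5:8] → '147'.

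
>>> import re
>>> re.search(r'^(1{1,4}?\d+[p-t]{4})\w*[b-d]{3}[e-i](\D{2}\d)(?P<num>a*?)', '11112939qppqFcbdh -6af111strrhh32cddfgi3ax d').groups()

('11112939qppq', ' -6', '')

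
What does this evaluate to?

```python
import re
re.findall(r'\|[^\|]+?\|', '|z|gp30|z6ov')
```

Scanning left to right: at [0:3] → '|z|'.
No capturing groups, so `findall` returns the 1 full match string.

['|z|']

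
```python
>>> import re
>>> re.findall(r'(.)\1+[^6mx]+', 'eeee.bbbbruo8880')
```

['e']

`\1` has to match the exact text group 1 already captured.
Matches: at [0:16] match 'eeee.bbbbruo8880', group 1 = 'e'.
Because there's exactly one group, `findall` drops the full match and keeps group 1 from the one hit.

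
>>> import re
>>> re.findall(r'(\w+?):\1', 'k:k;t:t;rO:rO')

['k', 't', 'rO']

The backreference `\1` re-matches whatever the first group consumed, character for character.
Matches: at [0:3] match 'k:k', group 1 = 'k'; at [4:7] match 't:t', group 1 = 't'; at [8:13] match 'rO:rO', group 1 = 'rO'.
`findall` collects group 1 from each match (3 total).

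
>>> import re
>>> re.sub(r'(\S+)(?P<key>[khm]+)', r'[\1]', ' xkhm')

Each match is replaced using the text its own group 1 captured.

' [xkh]'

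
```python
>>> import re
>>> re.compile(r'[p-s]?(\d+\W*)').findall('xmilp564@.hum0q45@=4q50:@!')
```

['564@.', '0', '45@=', '4', '50:@!']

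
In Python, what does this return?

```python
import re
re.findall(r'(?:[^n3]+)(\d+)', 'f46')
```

['6']

Pattern: one or more of any character except [n3] (non-capturing group); then one or more of a digit (captured).
Matches: at [0:3] match 'f46', group 1 = '6'.
Because there's exactly one group, `findall` drops the full match and keeps group 1 from the one hit.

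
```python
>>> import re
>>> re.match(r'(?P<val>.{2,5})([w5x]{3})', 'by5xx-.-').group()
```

'by5xx'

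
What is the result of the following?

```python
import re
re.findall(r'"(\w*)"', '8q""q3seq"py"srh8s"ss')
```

Matches: at [2:4] match '""', group 1 = ''; at [9:13] match '"py"', group 1 = 'py'.
`findall` collects group 1 from each match (2 total).

['', 'py']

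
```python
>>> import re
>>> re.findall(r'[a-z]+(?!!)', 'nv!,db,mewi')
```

A negative assertion filters positions out without eating any characters.
Walking the string: at [0:1] → 'n'; at [4:6] → 'db'; at [7:11] → 'mewi'.
`findall` yields the raw match text (3 of them) because the pattern has no groups.

['n', 'db', 'mewi']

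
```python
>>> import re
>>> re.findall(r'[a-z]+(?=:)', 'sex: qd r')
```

Because the assertion is zero-width, the text it checks is not consumed and won't appear in the result.
No capturing groups, so `findall` returns the 1 full match string.

['sex']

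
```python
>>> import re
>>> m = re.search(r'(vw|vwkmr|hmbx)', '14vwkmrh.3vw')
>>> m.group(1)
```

The regex engine tests alternatives in the order written; an earlier branch that matches wins even if a later one would match more.
`re.search` tries every starting position until one works.
The match spans [2:4] → 'vw'.
Captured: group 1 = 'vw'.

'vw'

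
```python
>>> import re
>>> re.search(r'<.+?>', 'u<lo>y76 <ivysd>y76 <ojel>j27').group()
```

'<lo>'

Because the quantifier is non-greedy, it stops expanding at the earliest point where the rest of the pattern can succeed.
`search` walks the string left to right and returns the first match it finds.
The match spans [1:5] → '<lo>'.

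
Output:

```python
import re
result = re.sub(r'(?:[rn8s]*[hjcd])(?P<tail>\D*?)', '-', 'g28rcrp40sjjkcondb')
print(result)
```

The pattern matches zero or more of one of [rn8s], then one of [hjcd] (non-capturing group); then zero or more of a non-digit (lazy) (captured as 'tail').
The `?` after the quantifier makes it lazy — it takes as little as possible before letting the rest of the pattern try.
Matches: at [2:5] → '8rc'; at [9:11] → 'sj'; at [11:12] → 'j'; at [13:14] → 'c'; at [15:17] → 'nd'.
Each match is replaced by '-'.

g2-rp40--k-o-b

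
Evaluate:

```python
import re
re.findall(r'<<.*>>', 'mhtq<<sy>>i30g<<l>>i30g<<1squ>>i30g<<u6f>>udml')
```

['<<sy>>i30g<<l>>i30g<<1squ>>i30g<<u6f>>']

Matches: at [4:42] → '<<sy>>i30g<<l>>i30g<<1squ>>i30g<<u6f>>'.
Since nothing is captured, `findall` lists the 1 matched substring directly.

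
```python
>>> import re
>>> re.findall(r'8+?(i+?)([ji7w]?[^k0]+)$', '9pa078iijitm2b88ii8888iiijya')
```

[('i', 'ijitm2b88ii8888iiijya')]

`findall` packs the 2 group values into a tuple for every match.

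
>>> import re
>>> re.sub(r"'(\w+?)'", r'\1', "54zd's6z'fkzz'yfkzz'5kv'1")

"54zds6zfkzzyfkzz5kv'1"

Matches: at [4:9] → "'s6z'"; at [13:20] → "'yfkzz'".
Each match is replaced using the text its own group 1 captured.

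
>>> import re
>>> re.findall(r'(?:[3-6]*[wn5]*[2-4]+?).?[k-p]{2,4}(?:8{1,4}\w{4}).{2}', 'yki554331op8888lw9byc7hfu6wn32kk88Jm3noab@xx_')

['554331op8888lw9byc', '6wn32kk88Jm3noa']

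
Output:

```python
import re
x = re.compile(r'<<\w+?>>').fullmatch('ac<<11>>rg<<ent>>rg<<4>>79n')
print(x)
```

For `fullmatch`, every character of the input must be accounted for by the pattern.
Here there's no way to consume every character, so the call returns None.

None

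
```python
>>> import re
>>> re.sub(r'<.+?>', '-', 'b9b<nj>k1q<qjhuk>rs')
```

'b9b-k1q-rs'

Matches: at [3:7] → '<nj>'; at [10:17] → '<qjhuk>'.
Every occurrence is swapped for '-'.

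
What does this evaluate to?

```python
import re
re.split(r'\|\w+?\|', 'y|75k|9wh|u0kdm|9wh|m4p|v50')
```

Matches to split on: at [1:6] → '|75k|'; at [9:16] → '|u0kdm|'; at [19:24] → '|m4p|'.
`split` removes every match and returns the 4 fragments in between.

['y', '9wh', '9wh', 'v50']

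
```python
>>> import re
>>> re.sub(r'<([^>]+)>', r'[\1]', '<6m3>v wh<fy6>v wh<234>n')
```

Matches: at [0:5] → '<6m3>'; at [9:14] → '<fy6>'; at [18:23] → '<234>'.
`\1` in the replacement pulls in group 1's text for each match.

'[6m3]v wh[fy6]v wh[234]n'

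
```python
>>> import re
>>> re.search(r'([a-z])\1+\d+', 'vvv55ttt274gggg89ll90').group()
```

'vvv55'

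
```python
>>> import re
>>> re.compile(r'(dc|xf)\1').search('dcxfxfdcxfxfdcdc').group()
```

`\1` is not a pattern — it's the concrete string captured by group 1, re-applied verbatim.
`re.search` scans for the first position where the pattern succeeds.
The match spans [2:6] → 'xfxf'.
Captured: group 1 = 'xf'.

'xfxf'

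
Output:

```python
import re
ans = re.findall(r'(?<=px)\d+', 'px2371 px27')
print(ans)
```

['2371', '27']

Lookahead/lookbehind check context without consuming it, so the matched span excludes the asserted characters.
Walking the string: at [2:6] → '2371'; at [9:11] → '27'.
Since nothing is captured, `findall` lists the 2 matched substrings directly.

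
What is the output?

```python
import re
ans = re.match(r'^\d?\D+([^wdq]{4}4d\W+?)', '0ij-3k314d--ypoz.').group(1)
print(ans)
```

This matches anchored at the start of the string; then optionally a digit, then one or more of a non-digit; then exactly 4 of any character except [wdq], then the literal '4d', then one or more of a non-word character (lazy) (captured).
`match` is anchored at position 0; if the pattern doesn't fit there, it returns None.
The match spans [0:11] → '0ij-3k314d-'.
Captured: group 1 = '3k314d-'.

3k314d-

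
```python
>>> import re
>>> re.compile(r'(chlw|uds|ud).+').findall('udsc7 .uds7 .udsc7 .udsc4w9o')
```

['uds']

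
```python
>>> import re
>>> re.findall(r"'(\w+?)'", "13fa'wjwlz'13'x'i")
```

Walking the string: at [4:11] match "'wjwlz'", group 1 = 'wjwlz'; at [13:16] match "'x'", group 1 = 'x'.
Because there's exactly one group, `findall` drops the full match and keeps group 1 from each hit.

['wjwlz', 'x']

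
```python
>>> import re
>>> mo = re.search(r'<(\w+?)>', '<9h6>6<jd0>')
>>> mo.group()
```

The match spans [0:5] → '<9h6>'.

'<9h6>'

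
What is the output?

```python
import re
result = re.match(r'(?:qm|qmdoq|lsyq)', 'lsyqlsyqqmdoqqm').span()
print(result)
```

(0, 4)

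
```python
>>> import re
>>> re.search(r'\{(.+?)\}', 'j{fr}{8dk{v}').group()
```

'{fr}'

The match spans [1:5] → '{fr}'.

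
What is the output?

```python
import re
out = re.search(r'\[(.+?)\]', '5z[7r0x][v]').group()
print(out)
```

[7r0x]

With the lazy modifier that quantifier settles for the fewest repetitions that let the rest of the pattern succeed (the atoms after it are unaffected and can still be greedy).
The match spans [2:8] → '[7r0x]'.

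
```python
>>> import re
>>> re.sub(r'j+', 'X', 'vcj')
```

'vcX'

Every occurrence is swapped for 'X'.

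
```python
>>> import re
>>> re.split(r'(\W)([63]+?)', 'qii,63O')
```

['qii', ',', '6', '3O']

A `+?`/`*?`/`{m,n}?` starts at its minimum and grows only as far as needed for what follows to match.
`re.split` interleaves the captured-group text with the surrounding fragments.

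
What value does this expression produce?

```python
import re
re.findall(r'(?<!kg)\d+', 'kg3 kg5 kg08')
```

['8']

`(?!…)`/`(?<!…)` only lets a position through if the neighbouring text does NOT match; no characters are consumed.
`findall` yields the raw match text (1 of them) because the pattern has no groups.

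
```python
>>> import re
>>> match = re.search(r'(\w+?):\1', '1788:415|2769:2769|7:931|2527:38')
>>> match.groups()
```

The match spans [9:18] → '2769:2769'.
Captured: group 1 = '2769'.

('2769',)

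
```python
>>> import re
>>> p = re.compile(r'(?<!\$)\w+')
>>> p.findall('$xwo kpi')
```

['wo', 'kpi']

Because the assertion is negative and zero-width, positions next to the forbidden text are skipped.
With no groups in the pattern, `findall` gives back each whole match — 2 here.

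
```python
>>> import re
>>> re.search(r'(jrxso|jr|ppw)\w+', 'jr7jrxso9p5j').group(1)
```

'jr'

Unlike `match`, `search` isn't anchored — it looks for the pattern anywhere in the string.
The match spans [0:12] → 'jr7jrxso9p5j'.
Captured: group 1 = 'jr'.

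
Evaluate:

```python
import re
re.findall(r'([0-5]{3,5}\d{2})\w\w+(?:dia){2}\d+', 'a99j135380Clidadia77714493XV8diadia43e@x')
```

Pattern: 3 to 5 of a character in [0-5], then exactly 2 of a digit (captured); then a word character, then one or more of a word character; then the literal 'dia' repeated 2 times, then one or more of a digit.
Matches: at [4:37] match '135380Clidadia77714493XV8diadia43', group 1 = '135380'.
With a single group, `findall` returns only what that group captured — 1 item.

['135380']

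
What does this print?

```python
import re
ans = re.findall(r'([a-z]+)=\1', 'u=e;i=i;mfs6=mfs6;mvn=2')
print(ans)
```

['i']

`\1` is not a pattern — it's the concrete string captured by group 1, re-applied verbatim.
One capturing group, so `findall` returns just the captured substring from the one match — 1 in all.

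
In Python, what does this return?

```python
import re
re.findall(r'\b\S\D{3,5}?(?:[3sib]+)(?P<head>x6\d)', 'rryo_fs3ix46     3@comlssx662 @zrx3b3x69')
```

The pattern matches a word boundary (`\b`, zero-width); then a non-whitespace character, then 3 to 5 of a non-digit (lazy); then one or more of one of [3sib] (non-capturing group); then the literal 'x6', then a digit (captured as 'head').
`findall` collects group 1 from the one match (1 total).

['x66']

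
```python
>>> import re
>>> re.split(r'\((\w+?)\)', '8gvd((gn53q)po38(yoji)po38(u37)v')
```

['8gvd(', 'gn53q', 'po38', 'yoji', 'po38', 'u37', 'v']

Matches to split on: at [5:12] → '(gn53q)'; at [16:22] → '(yoji)'; at [26:31] → '(u37)'.
`re.split` interleaves the captured-group text with the surrounding fragments.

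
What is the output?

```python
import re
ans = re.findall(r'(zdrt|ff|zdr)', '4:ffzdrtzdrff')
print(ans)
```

The regex engine tests alternatives in the order written; an earlier branch that matches wins even if a later one would match more.
Scanning left to right: at [2:4] match 'ff', group 1 = 'ff'; at [4:8] match 'zdrt', group 1 = 'zdrt'; at [8:11] match 'zdr', group 1 = 'zdr'; at [11:13] match 'ff', group 1 = 'ff'.
Because there's exactly one group, `findall` drops the full match and keeps group 1 from each hit.

['ff', 'zdrt', 'zdr', 'ff']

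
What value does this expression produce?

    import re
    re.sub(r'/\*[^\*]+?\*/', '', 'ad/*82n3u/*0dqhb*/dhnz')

'ad/*82n3udhnz'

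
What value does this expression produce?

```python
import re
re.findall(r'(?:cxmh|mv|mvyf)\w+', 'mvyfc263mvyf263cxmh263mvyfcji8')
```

['mvyfc263mvyf263cxmh263mvyfcji8']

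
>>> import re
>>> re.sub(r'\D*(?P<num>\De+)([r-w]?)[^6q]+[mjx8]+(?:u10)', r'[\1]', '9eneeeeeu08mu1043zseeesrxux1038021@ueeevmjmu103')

'9[ee]3'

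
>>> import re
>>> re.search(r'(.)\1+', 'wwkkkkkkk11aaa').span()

The backreference `\1` re-matches whatever the first group consumed, character for character.
`re.search` scans for the first position where the pattern succeeds.
The match spans [0:2] → 'ww'.
Captured: group 1 = 'w'.

(0, 2)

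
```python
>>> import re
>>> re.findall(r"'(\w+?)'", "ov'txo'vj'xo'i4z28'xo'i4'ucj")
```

Walking the string: at [2:7] match "'txo'", group 1 = 'txo'; at [9:13] match "'xo'", group 1 = 'xo'; at [18:22] match "'xo'", group 1 = 'xo'.
Because there's exactly one group, `findall` drops the full match and keeps group 1 from each hit.

['txo', 'xo', 'xo']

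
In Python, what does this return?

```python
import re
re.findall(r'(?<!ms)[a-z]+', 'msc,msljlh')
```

The negative lookaround is zero-width — it rules out positions where the adjacent text would match, without consuming anything.
Matches: at [0:3] → 'msc'; at [4:10] → 'msljlh'.
Since nothing is captured, `findall` lists the 2 matched substrings directly.

['msc', 'msljlh']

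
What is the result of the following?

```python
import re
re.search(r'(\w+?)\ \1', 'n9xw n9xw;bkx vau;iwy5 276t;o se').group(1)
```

`\1` is not a pattern — it's the concrete string captured by group 1, re-applied verbatim.
Unlike `match`, `search` isn't anchored — it looks for the pattern anywhere in the string.
The match spans [0:9] → 'n9xw n9xw'.
Captured: group 1 = 'n9xw'.

'n9xw'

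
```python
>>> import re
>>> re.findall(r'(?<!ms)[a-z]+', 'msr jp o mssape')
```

['msr', 'jp', 'o', 'mssape']

`(?!…)`/`(?<!…)` only lets a position through if the neighbouring text does NOT match; no characters are consumed.
No capturing groups, so `findall` returns the 4 full match strings.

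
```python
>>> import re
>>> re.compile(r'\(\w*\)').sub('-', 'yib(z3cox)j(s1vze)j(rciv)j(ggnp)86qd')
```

Matches: at [3:10] → '(z3cox)'; at [11:18] → '(s1vze)'; at [19:25] → '(rciv)'; at [26:32] → '(ggnp)'.
Every occurrence is swapped for '-'.

'yib-j-j-j-86qd'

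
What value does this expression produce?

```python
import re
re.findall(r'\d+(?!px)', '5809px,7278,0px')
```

['580', '7278']

A negative assertion filters positions out without eating any characters.
Matches: at [0:3] → '580'; at [7:11] → '7278'.
With no groups in the pattern, `findall` gives back each whole match — 2 here.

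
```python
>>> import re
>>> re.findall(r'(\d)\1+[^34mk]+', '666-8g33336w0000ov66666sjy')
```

A backreference is literal: `\1` must see the identical characters the first group matched.
Matches: at [0:6] match '666-8g', group 1 = '6'; at [6:26] match '33336w0000ov66666sjy', group 1 = '3'.
With a single group, `findall` returns only what that group captured — 2 items.

['6', '3']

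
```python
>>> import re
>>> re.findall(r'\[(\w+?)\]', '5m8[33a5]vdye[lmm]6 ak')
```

['33a5', 'lmm']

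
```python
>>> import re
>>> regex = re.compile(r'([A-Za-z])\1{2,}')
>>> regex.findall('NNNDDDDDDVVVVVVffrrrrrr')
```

['N', 'D', 'V', 'r']

A backreference is literal: `\1` must see the identical characters the first group matched.
Matches: at [0:3] match 'NNN', group 1 = 'N'; at [3:9] match 'DDDDDD', group 1 = 'D'; at [9:15] match 'VVVVVV', group 1 = 'V'; at [17:23] match 'rrrrrr', group 1 = 'r'.
`findall` collects group 1 from each match (4 total).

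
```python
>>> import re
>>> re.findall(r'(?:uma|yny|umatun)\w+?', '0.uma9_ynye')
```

['uma9', 'ynye']

Walking the string: at [2:6] → 'uma9'; at [7:11] → 'ynye'.
No capturing groups, so `findall` returns the 2 full match strings.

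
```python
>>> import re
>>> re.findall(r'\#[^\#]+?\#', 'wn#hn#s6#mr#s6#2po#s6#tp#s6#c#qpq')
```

['#hn#', '#mr#', '#2po#', '#tp#', '#c#']

Walking the string: at [2:6] → '#hn#'; at [8:12] → '#mr#'; at [14:19] → '#2po#'; at [21:25] → '#tp#'; at [27:30] → '#c#'.
Since nothing is captured, `findall` lists the 5 matched substrings directly.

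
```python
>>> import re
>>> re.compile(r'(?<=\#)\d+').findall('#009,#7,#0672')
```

['009', '7', '0672']

Lookahead/lookbehind check context without consuming it, so the matched span excludes the asserted characters.
No capturing groups, so `findall` returns the 3 full match strings.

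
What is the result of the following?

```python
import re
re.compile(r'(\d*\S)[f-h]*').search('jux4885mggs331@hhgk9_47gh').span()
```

(0, 1)

Pattern: zero or more of a digit, then a non-whitespace character (captured); then zero or more of a character in [f-h].
`search` walks the string left to right and returns the first match it finds.
The match spans [0:1] → 'j'.
Captured: group 1 = 'j'.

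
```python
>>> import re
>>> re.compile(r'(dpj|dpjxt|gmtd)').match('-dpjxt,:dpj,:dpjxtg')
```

None

`match` is anchored at position 0; if the pattern doesn't fit there, it returns None.
Here position 0 doesn't satisfy it, so the call returns None.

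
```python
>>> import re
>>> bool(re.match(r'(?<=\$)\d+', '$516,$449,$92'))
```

Because the assertion is zero-width, the text it checks is not consumed and won't appear in the result.
With `match`, the pattern is implicitly anchored at the beginning.
Here the pattern fails at index 0, so the call returns None, and `bool(None)` is False.

False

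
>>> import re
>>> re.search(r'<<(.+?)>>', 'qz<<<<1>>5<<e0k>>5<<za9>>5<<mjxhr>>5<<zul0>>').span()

The `?` after the quantifier makes it lazy — it takes as little as possible before letting the rest of the pattern try.
The match spans [2:9] → '<<<<1>>'.

(2, 9)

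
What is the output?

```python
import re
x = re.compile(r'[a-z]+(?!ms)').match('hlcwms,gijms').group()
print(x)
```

A negative assertion filters positions out without eating any characters.
`re.match` only tries the pattern at the start of the string.
The match spans [0:6] → 'hlcwms'.

hlcwms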